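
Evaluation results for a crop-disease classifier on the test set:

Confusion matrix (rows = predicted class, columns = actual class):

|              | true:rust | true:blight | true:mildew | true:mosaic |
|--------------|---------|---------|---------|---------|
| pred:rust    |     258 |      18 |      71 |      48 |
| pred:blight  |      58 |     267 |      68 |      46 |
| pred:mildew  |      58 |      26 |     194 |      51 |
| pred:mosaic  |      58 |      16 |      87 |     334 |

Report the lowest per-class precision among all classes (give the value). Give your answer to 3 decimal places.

0.590

Per-class precision (TP/(TP+FP)):
  rust: TP=258, FP=18+71+48=137 → 258/395 = 0.6532
  blight: TP=267, FP=58+68+46=172 → 267/439 = 0.6082
  mildew: TP=194, FP=58+26+51=135 → 194/329 = 0.5897
  mosaic: TP=334, FP=58+16+87=161 → 334/495 = 0.6747
Lowest is class 'mildew' with precision = 0.590.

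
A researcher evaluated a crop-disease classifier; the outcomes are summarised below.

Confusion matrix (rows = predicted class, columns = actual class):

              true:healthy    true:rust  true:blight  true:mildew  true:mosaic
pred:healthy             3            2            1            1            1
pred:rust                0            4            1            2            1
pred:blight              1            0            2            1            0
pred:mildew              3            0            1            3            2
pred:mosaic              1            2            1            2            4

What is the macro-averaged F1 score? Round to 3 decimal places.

0.411

Per-class F1 score (2·TP/(2·TP+FP+FN)):
  healthy: TP=3, FP=2+1+1+1=5, FN=0+1+3+1=5 → 6/16 = 0.3750
  rust: TP=4, FP=0+1+2+1=4, FN=2+0+0+2=4 → 8/16 = 0.5000
  blight: TP=2, FP=1+0+1+0=2, FN=1+1+1+1=4 → 4/10 = 0.4000
  mildew: TP=3, FP=3+0+1+2=6, FN=1+2+1+2=6 → 6/18 = 0.3333
  mosaic: TP=4, FP=1+2+1+2=6, FN=1+1+0+2=4 → 8/18 = 0.4444
Macro-F1 score = mean = (0.3750 + 0.5000 + 0.4000 + 0.3333 + 0.4444) / 5 = 0.411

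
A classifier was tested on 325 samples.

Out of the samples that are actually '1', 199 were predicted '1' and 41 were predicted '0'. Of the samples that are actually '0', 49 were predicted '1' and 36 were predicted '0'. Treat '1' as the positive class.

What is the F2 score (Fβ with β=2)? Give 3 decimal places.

0.824

Fβ = (1+β²)·TP / ((1+β²)·TP + β²·FN + FP), with β²=4
= 5·199 / (5·199 + 4·41 + 49) = 0.824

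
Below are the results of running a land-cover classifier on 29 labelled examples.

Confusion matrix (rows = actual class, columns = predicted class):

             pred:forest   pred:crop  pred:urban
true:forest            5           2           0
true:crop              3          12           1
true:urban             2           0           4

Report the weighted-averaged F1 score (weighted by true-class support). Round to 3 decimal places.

0.734

Per-class F1 score (2·TP/(2·TP+FP+FN)):
  forest: TP=5, FP=3+2=5, FN=2+0=2 → 10/17 = 0.5882
  crop: TP=12, FP=2+0=2, FN=3+1=4 → 24/30 = 0.8000
  urban: TP=4, FP=0+1=1, FN=2+0=2 → 8/11 = 0.7273
Weighted-F1 score = Σ (supportᵢ/N)·F1 scoreᵢ with N=29: (7/29)·0.5882 + (16/29)·0.8000 + (6/29)·0.7273 = 0.734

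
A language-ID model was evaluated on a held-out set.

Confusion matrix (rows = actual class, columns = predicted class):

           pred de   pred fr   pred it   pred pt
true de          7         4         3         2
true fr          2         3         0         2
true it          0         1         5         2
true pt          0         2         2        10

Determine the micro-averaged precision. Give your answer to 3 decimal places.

0.556

Micro-averaging pools counts across classes: ΣTP=25, ΣFP=20, ΣFN=20.
Micro-precision = TP/(TP+FP) on pooled counts = 0.556 (equals overall accuracy in single-label multiclass).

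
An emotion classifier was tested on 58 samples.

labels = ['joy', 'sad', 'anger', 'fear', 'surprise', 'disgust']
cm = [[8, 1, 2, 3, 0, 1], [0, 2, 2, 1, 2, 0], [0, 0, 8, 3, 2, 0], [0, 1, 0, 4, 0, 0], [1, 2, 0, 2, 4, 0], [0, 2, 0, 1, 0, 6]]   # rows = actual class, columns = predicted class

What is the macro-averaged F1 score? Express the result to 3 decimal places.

Per-class F1 score (2·TP/(2·TP+FP+FN)):
  joy: TP=8, FP=0+0+0+1+0=1, FN=1+2+3+0+1=7 → 16/24 = 0.6667
  sad: TP=2, FP=1+0+1+2+2=6, FN=0+2+1+2+0=5 → 4/15 = 0.2667
  anger: TP=8, FP=2+2+0+0+0=4, FN=0+0+3+2+0=5 → 16/25 = 0.6400
  fear: TP=4, FP=3+1+3+2+1=10, FN=0+1+0+0+0=1 → 8/19 = 0.4211
  surprise: TP=4, FP=0+2+2+0+0=4, FN=1+2+0+2+0=5 → 8/17 = 0.4706
  disgust: TP=6, FP=1+0+0+0+0=1, FN=0+2+0+1+0=3 → 12/16 = 0.7500
Macro-F1 score = mean = (0.6667 + 0.2667 + 0.6400 + 0.4211 + 0.4706 + 0.7500) / 6 = 0.536

0.536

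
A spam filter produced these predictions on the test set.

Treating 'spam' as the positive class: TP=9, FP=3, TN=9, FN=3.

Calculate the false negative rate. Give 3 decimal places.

FNR = FN/(FN+TP) = 3/(3+9) = 0.250

0.250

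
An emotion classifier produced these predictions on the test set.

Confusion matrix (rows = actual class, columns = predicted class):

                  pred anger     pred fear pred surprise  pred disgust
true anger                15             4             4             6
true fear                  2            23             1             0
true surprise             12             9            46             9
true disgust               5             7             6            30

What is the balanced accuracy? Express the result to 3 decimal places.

Balanced accuracy = mean of per-class recall.
  anger: recall = 15/29 = 0.5172
  fear: recall = 23/26 = 0.8846
  surprise: recall = 46/76 = 0.6053
  disgust: recall = 30/48 = 0.6250
Mean = (0.5172 + 0.8846 + 0.6053 + 0.6250) / 4 = 0.658

0.658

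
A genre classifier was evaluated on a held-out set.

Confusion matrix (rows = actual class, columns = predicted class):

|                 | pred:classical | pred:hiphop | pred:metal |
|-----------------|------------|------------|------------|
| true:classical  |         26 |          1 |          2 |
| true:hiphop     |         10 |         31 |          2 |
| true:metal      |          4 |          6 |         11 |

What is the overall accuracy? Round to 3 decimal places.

Accuracy = trace / total = (26+31+11=68) / 93 = 68/93 = 0.731

0.731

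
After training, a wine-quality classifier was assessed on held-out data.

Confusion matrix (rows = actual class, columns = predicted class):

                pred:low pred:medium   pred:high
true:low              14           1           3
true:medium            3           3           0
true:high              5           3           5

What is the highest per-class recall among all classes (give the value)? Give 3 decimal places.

0.778

Per-class recall (TP/(TP+FN)):
  low: TP=14, FN=1+3=4 → 14/18 = 0.7778
  medium: TP=3, FN=3+0=3 → 3/6 = 0.5000
  high: TP=5, FN=5+3=8 → 5/13 = 0.3846
Highest is class 'low' with recall = 0.778.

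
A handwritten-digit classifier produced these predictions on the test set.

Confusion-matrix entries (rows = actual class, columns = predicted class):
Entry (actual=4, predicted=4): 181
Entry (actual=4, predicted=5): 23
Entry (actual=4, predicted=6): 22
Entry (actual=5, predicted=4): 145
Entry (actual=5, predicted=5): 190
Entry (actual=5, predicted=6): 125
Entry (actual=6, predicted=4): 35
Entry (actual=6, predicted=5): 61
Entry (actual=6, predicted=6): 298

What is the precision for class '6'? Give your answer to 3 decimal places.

Take TP from the diagonal, FP from the rest of the '6' prediction marginal, FN from the rest of the '6' actual marginal.
precision = TP/(TP+FP).
6: TP=298, FP=22+125=147 → 298/445 = 0.6697

0.670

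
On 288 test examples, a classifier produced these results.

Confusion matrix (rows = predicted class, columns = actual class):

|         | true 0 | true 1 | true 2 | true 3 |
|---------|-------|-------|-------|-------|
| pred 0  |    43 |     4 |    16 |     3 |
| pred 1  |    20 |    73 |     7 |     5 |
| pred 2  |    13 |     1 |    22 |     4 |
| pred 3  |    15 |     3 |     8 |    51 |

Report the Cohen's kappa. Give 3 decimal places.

Observed agreement pₒ = trace/N = 189/288 = 0.6563
Expected agreement pₑ = Σ (rowᵢ·colᵢ)/N² = (91·66 + 81·105 + 53·40 + 63·77)/288² = 0.2590
κ = (pₒ − pₑ)/(1 − pₑ) = (0.6563 − 0.2590)/(1 − 0.2590) = 0.536

0.536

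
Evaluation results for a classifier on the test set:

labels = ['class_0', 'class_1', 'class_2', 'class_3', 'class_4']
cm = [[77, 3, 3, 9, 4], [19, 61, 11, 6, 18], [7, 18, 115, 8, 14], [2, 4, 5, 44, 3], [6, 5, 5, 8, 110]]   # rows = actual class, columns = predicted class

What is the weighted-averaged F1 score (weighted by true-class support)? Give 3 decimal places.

0.718

Per-class F1 score (2·TP/(2·TP+FP+FN)):
  class_0: TP=77, FP=19+7+2+6=34, FN=3+3+9+4=19 → 154/207 = 0.7440
  class_1: TP=61, FP=3+18+4+5=30, FN=19+11+6+18=54 → 122/206 = 0.5922
  class_2: TP=115, FP=3+11+5+5=24, FN=7+18+8+14=47 → 230/301 = 0.7641
  class_3: TP=44, FP=9+6+8+8=31, FN=2+4+5+3=14 → 88/133 = 0.6617
  class_4: TP=110, FP=4+18+14+3=39, FN=6+5+5+8=24 → 220/283 = 0.7774
Weighted-F1 score = Σ (supportᵢ/N)·F1 scoreᵢ with N=565: (96/565)·0.7440 + (115/565)·0.5922 + (162/565)·0.7641 + (58/565)·0.6617 + (134/565)·0.7774 = 0.718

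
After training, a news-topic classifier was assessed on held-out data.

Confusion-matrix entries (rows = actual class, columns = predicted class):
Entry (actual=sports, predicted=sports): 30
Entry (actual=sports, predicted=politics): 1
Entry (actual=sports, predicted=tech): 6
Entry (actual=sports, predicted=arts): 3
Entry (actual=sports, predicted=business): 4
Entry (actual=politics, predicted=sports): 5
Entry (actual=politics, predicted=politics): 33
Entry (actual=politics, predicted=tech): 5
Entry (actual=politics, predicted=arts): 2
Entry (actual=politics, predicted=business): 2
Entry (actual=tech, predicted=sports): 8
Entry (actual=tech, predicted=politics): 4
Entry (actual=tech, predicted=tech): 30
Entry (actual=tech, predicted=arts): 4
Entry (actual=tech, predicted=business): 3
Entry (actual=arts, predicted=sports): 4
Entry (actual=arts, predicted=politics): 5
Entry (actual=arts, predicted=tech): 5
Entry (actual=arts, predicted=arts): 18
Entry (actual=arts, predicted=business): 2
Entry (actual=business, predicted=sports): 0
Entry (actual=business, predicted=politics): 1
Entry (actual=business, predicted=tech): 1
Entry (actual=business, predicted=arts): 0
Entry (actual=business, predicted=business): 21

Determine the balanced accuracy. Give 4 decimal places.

Balanced accuracy = mean of per-class recall.
  sports: recall = 30/44 = 0.68182
  politics: recall = 33/47 = 0.70213
  tech: recall = 30/49 = 0.61224
  arts: recall = 18/34 = 0.52941
  business: recall = 21/23 = 0.91304
Mean = (0.68182 + 0.70213 + 0.61224 + 0.52941 + 0.91304) / 5 = 0.6877

0.6877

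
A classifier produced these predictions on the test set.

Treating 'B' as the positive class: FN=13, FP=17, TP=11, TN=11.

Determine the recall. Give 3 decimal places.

Recall = TP/(TP+FN) = 11/(11+13) = 11/24 = 0.458

0.458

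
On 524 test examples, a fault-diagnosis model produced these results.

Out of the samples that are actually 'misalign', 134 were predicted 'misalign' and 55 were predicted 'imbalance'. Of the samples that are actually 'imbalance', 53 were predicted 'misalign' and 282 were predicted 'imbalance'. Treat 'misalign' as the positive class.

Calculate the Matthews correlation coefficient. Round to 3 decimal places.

MCC = (TP·TN − FP·FN) / √((TP+FP)(TP+FN)(TN+FP)(TN+FN))
Numerator = 134·282 − 53·55 = 34873
Denominator = √(187·189·335·337) = √3990047985 = 63166.8266
MCC = 34873 / 63166.8266 = 0.552

0.552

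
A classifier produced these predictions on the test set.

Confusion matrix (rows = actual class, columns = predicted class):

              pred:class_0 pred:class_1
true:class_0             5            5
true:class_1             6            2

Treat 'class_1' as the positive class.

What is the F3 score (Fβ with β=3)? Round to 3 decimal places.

Fβ = (1+β²)·TP / ((1+β²)·TP + β²·FN + FP), with β²=9
= 10·2 / (10·2 + 9·6 + 5) = 0.253

0.253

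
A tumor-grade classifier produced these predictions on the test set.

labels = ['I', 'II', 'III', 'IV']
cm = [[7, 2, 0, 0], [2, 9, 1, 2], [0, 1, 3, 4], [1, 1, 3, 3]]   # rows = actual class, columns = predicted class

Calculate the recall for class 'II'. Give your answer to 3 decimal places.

Take TP from the diagonal, FP from the rest of the 'II' prediction marginal, FN from the rest of the 'II' actual marginal.
recall = TP/(TP+FN).
II: TP=9, FN=2+1+2=5 → 9/14 = 0.6429

0.643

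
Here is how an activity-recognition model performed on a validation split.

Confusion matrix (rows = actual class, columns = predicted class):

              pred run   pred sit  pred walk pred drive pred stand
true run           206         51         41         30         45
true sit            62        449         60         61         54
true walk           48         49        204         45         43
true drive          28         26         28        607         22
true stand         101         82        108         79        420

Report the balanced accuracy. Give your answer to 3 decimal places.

0.623

Balanced accuracy = mean of per-class recall.
  run: recall = 206/373 = 0.5523
  sit: recall = 449/686 = 0.6545
  walk: recall = 204/389 = 0.5244
  drive: recall = 607/711 = 0.8537
  stand: recall = 420/790 = 0.5316
Mean = (0.5523 + 0.6545 + 0.5244 + 0.8537 + 0.5316) / 5 = 0.623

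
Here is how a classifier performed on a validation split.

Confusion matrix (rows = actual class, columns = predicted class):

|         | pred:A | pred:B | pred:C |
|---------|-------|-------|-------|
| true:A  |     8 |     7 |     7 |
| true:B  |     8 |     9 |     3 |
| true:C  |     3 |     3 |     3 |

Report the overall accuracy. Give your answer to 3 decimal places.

Accuracy = trace / total = (8+9+3=20) / 51 = 20/51 = 0.392

0.392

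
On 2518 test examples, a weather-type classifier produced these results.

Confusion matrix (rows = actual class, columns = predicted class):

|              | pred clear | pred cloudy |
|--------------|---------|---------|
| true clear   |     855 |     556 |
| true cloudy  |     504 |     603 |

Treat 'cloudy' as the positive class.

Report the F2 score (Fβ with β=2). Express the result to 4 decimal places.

Fβ = (1+β²)·TP / ((1+β²)·TP + β²·FN + FP), with β²=4
= 5·603 / (5·603 + 4·504 + 556) = 0.5396

0.5396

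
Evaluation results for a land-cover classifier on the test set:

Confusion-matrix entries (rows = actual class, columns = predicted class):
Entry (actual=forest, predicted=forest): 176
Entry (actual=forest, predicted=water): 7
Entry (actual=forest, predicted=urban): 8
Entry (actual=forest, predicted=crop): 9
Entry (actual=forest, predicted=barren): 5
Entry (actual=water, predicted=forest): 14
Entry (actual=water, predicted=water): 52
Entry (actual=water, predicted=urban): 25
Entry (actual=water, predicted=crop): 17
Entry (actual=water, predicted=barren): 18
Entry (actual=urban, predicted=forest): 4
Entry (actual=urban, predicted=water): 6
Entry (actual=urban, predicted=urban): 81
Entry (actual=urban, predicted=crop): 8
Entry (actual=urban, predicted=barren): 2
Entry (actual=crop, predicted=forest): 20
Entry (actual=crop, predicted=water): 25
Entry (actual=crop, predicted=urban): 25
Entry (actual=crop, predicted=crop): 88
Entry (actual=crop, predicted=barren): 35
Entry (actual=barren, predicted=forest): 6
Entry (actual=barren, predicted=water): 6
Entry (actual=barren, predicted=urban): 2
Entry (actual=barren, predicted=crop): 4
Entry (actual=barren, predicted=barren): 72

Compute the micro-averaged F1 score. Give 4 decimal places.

Micro-averaging pools counts across classes: ΣTP=469, ΣFP=246, ΣFN=246.
Micro-F1 score = 2·TP/(2·TP+FP+FN) on pooled counts = 0.6559 (equals overall accuracy in single-label multiclass).

0.6559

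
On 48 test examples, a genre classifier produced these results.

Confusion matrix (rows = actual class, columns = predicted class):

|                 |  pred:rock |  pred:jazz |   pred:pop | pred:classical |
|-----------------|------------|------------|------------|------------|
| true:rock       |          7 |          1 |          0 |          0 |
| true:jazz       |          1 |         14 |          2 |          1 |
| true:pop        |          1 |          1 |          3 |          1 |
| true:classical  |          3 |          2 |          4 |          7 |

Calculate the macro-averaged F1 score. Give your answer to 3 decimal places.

Per-class F1 score (2·TP/(2·TP+FP+FN)):
  rock: TP=7, FP=1+1+3=5, FN=1+0+0=1 → 14/20 = 0.7000
  jazz: TP=14, FP=1+1+2=4, FN=1+2+1=4 → 28/36 = 0.7778
  pop: TP=3, FP=0+2+4=6, FN=1+1+1=3 → 6/15 = 0.4000
  classical: TP=7, FP=0+1+1=2, FN=3+2+4=9 → 14/25 = 0.5600
Macro-F1 score = mean = (0.7000 + 0.7778 + 0.4000 + 0.5600) / 4 = 0.609

0.609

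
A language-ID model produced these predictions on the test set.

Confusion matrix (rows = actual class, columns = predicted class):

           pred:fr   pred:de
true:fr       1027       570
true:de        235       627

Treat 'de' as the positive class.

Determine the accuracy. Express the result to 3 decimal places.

0.673

Accuracy = (TP+TN)/N = (627+1027)/2459 = 0.673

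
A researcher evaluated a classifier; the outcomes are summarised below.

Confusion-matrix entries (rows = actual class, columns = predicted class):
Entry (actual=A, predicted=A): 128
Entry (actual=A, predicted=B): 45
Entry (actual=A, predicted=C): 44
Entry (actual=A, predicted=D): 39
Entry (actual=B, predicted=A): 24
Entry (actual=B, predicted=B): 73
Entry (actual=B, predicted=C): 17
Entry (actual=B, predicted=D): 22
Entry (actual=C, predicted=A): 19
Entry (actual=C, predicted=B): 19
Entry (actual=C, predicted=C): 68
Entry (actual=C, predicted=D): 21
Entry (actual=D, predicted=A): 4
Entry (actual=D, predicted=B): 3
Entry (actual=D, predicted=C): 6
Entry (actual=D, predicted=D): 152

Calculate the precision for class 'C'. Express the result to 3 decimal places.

Take TP from the diagonal, FP from the rest of the 'C' prediction marginal, FN from the rest of the 'C' actual marginal.
precision = TP/(TP+FP).
C: TP=68, FP=44+17+6=67 → 68/135 = 0.5037

0.504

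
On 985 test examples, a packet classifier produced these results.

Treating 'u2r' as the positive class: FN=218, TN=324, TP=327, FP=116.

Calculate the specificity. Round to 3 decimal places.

0.736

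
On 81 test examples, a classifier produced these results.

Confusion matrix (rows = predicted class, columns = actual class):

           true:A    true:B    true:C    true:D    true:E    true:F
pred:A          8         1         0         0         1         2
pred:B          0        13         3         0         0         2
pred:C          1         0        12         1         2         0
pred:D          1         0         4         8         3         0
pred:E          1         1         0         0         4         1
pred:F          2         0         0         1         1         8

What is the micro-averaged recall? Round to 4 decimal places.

Micro-averaging pools counts across classes: ΣTP=53, ΣFP=28, ΣFN=28.
Micro-recall = TP/(TP+FN) on pooled counts = 0.6543 (equals overall accuracy in single-label multiclass).

0.6543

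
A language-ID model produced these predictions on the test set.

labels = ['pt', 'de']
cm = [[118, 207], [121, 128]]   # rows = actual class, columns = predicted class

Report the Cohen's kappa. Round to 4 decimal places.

-0.1181

Observed agreement pₒ = trace/N = 246/574 = 0.42857
Expected agreement pₑ = Σ (rowᵢ·colᵢ)/N² = (325·239 + 249·335)/574² = 0.48893
κ = (pₒ − pₑ)/(1 − pₑ) = (0.42857 − 0.48893)/(1 − 0.48893) = -0.1181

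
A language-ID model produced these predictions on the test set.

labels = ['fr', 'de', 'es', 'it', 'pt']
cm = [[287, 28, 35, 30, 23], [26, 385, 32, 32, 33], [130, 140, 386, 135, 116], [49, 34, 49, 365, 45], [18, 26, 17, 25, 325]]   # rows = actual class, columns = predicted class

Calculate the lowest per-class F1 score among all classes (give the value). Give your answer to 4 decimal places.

0.5414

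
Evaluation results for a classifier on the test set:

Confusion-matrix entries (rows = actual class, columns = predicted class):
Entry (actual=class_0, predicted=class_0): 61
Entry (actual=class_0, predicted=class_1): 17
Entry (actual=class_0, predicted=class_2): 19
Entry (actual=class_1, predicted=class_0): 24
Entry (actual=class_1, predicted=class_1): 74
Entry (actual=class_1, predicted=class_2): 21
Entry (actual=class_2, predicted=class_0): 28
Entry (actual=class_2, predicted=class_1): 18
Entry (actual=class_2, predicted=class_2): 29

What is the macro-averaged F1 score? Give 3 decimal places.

0.544

Per-class F1 score (2·TP/(2·TP+FP+FN)):
  class_0: TP=61, FP=24+28=52, FN=17+19=36 → 122/210 = 0.5810
  class_1: TP=74, FP=17+18=35, FN=24+21=45 → 148/228 = 0.6491
  class_2: TP=29, FP=19+21=40, FN=28+18=46 → 58/144 = 0.4028
Macro-F1 score = mean = (0.5810 + 0.6491 + 0.4028) / 3 = 0.544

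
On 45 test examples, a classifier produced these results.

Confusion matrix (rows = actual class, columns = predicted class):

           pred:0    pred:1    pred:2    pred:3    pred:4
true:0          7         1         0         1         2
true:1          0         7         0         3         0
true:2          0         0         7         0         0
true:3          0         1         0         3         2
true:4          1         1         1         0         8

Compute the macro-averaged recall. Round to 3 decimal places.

0.713

Per-class recall (TP/(TP+FN)):
  0: TP=7, FN=1+0+1+2=4 → 7/11 = 0.6364
  1: TP=7, FN=0+0+3+0=3 → 7/10 = 0.7000
  2: TP=7, FN=0+0+0+0=0 → 7/7 = 1.0000
  3: TP=3, FN=0+1+0+2=3 → 3/6 = 0.5000
  4: TP=8, FN=1+1+1+0=3 → 8/11 = 0.7273
Macro-recall = mean = (0.6364 + 0.7000 + 1.0000 + 0.5000 + 0.7273) / 5 = 0.713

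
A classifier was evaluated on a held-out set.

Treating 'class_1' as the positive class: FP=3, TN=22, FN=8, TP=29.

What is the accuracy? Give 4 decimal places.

0.8226

Accuracy = (TP+TN)/N = (29+22)/62 = 0.8226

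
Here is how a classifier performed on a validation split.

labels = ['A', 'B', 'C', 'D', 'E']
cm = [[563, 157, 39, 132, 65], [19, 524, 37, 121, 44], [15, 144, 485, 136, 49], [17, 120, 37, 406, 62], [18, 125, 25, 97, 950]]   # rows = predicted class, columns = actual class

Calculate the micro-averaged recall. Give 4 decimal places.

Micro-averaging pools counts across classes: ΣTP=2928, ΣFP=1459, ΣFN=1459.
Micro-recall = TP/(TP+FN) on pooled counts = 0.6674 (equals overall accuracy in single-label multiclass).

0.6674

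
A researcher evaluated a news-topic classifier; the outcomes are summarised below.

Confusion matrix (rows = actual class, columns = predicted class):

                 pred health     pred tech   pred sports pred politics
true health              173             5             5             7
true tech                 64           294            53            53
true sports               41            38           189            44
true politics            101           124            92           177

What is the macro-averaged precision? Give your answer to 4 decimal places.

0.5704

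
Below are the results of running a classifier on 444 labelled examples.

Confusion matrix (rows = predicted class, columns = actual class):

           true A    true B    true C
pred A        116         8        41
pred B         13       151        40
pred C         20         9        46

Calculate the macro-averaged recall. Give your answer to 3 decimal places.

Per-class recall (TP/(TP+FN)):
  A: TP=116, FN=13+20=33 → 116/149 = 0.7785
  B: TP=151, FN=8+9=17 → 151/168 = 0.8988
  C: TP=46, FN=41+40=81 → 46/127 = 0.3622
Macro-recall = mean = (0.7785 + 0.8988 + 0.3622) / 3 = 0.680

0.680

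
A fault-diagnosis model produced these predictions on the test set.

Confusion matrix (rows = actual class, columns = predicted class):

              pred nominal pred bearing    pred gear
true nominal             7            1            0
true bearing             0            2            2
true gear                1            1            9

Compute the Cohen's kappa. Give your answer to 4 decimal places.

0.6494

Observed agreement pₒ = trace/N = 18/23 = 0.78261
Expected agreement pₑ = Σ (rowᵢ·colᵢ)/N² = (8·8 + 4·4 + 11·11)/23² = 0.37996
κ = (pₒ − pₑ)/(1 − pₑ) = (0.78261 − 0.37996)/(1 − 0.37996) = 0.6494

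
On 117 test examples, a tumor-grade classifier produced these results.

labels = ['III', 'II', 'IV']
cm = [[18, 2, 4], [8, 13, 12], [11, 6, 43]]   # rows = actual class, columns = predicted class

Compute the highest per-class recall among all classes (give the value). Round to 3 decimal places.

0.750

Per-class recall (TP/(TP+FN)):
  III: TP=18, FN=2+4=6 → 18/24 = 0.7500
  II: TP=13, FN=8+12=20 → 13/33 = 0.3939
  IV: TP=43, FN=11+6=17 → 43/60 = 0.7167
Highest is class 'III' with recall = 0.750.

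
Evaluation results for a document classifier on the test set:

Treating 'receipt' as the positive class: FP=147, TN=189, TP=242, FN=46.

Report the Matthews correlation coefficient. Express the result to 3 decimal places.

0.414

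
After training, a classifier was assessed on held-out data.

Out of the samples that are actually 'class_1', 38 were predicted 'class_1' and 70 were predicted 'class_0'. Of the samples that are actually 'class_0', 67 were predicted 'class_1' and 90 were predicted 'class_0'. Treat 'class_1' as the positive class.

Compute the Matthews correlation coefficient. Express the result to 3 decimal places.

MCC = (TP·TN − FP·FN) / √((TP+FP)(TP+FN)(TN+FP)(TN+FN))
Numerator = 38·90 − 67·70 = -1270
Denominator = √(105·108·157·160) = √284860800 = 16877.8198
MCC = -1270 / 16877.8198 = -0.075

-0.075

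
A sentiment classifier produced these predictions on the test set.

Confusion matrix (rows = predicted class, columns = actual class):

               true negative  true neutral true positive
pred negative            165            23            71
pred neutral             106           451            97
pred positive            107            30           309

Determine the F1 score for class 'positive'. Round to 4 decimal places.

0.6696

One-vs-rest for 'positive': TP = diagonal; FP = other classes predicted 'positive'; FN = 'positive' predicted as other.
F1 score = 2·TP/(2·TP+FP+FN).
positive: TP=309, FP=107+30=137, FN=71+97=168 → 618/923 = 0.66956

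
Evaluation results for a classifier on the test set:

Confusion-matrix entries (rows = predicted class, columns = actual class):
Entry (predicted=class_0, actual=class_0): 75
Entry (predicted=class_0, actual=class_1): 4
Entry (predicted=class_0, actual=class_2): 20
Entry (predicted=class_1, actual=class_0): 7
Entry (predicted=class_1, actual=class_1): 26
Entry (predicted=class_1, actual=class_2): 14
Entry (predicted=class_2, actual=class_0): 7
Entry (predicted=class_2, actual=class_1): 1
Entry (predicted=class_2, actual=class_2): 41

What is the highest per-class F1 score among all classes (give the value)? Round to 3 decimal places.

0.798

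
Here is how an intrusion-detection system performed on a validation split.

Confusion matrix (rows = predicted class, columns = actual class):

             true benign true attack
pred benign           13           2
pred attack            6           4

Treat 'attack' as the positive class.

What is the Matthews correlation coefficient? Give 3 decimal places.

MCC = (TP·TN − FP·FN) / √((TP+FP)(TP+FN)(TN+FP)(TN+FN))
Numerator = 4·13 − 6·2 = 40
Denominator = √(10·6·19·15) = √17100 = 130.7670
MCC = 40 / 130.7670 = 0.306

0.306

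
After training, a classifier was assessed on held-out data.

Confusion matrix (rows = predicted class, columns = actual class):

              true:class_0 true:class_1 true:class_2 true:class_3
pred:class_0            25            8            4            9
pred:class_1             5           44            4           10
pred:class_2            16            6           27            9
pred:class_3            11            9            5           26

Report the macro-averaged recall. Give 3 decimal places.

Per-class recall (TP/(TP+FN)):
  class_0: TP=25, FN=5+16+11=32 → 25/57 = 0.4386
  class_1: TP=44, FN=8+6+9=23 → 44/67 = 0.6567
  class_2: TP=27, FN=4+4+5=13 → 27/40 = 0.6750
  class_3: TP=26, FN=9+10+9=28 → 26/54 = 0.4815
Macro-recall = mean = (0.4386 + 0.6567 + 0.6750 + 0.4815) / 4 = 0.563

0.563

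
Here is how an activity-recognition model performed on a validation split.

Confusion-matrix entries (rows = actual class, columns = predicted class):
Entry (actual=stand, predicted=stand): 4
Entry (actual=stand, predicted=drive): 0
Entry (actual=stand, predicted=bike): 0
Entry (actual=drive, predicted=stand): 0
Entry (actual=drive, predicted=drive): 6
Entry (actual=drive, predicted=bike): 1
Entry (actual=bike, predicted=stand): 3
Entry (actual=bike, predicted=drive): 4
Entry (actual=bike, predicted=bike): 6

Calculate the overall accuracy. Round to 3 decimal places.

Accuracy = trace / total = (4+6+6=16) / 24 = 16/24 = 0.667

0.667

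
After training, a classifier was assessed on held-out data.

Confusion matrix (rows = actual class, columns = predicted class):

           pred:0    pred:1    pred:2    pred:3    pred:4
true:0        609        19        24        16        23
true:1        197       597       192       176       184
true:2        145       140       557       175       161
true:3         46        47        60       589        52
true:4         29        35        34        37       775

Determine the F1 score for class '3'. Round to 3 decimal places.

Treat '3' as positive and all other classes as negative.
F1 score = 2·TP/(2·TP+FP+FN).
3: TP=589, FP=16+176+175+37=404, FN=46+47+60+52=205 → 1178/1787 = 0.6592

0.659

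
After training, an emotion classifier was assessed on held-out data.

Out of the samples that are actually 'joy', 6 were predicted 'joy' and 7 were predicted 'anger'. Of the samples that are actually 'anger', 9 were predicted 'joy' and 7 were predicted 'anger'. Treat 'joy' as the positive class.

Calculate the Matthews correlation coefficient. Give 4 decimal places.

MCC = (TP·TN − FP·FN) / √((TP+FP)(TP+FN)(TN+FP)(TN+FN))
Numerator = 6·7 − 9·7 = -21
Denominator = √(15·13·16·14) = √43680 = 208.9976
MCC = -21 / 208.9976 = -0.1005

-0.1005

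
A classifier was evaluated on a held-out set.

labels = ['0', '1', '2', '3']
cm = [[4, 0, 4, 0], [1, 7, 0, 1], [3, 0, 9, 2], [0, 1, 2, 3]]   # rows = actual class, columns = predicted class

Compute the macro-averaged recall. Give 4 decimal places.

0.6052

Per-class recall (TP/(TP+FN)):
  0: TP=4, FN=0+4+0=4 → 4/8 = 0.50000
  1: TP=7, FN=1+0+1=2 → 7/9 = 0.77778
  2: TP=9, FN=3+0+2=5 → 9/14 = 0.64286
  3: TP=3, FN=0+1+2=3 → 3/6 = 0.50000
Macro-recall = mean = (0.50000 + 0.77778 + 0.64286 + 0.50000) / 4 = 0.6052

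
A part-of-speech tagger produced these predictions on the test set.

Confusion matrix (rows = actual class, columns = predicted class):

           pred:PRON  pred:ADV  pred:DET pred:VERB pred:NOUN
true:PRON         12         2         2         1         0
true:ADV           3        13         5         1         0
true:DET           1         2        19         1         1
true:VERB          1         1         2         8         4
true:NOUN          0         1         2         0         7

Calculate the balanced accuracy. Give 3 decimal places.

Balanced accuracy = mean of per-class recall.
  PRON: recall = 12/17 = 0.7059
  ADV: recall = 13/22 = 0.5909
  DET: recall = 19/24 = 0.7917
  VERB: recall = 8/16 = 0.5000
  NOUN: recall = 7/10 = 0.7000
Mean = (0.7059 + 0.5909 + 0.7917 + 0.5000 + 0.7000) / 5 = 0.658

0.658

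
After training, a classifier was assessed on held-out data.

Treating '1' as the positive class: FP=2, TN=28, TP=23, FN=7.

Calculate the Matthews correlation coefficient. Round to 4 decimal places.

0.7099

MCC = (TP·TN − FP·FN) / √((TP+FP)(TP+FN)(TN+FP)(TN+FN))
Numerator = 23·28 − 2·7 = 630
Denominator = √(25·30·30·35) = √787500 = 887.4120
MCC = 630 / 887.4120 = 0.7099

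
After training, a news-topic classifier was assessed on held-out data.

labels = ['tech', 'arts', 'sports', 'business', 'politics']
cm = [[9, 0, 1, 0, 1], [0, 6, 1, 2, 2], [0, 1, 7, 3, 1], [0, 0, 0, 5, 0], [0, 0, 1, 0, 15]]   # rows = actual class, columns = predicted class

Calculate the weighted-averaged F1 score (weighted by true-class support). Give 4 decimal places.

Per-class F1 score (2·TP/(2·TP+FP+FN)):
  tech: TP=9, FP=0+0+0+0=0, FN=0+1+0+1=2 → 18/20 = 0.90000
  arts: TP=6, FP=0+1+0+0=1, FN=0+1+2+2=5 → 12/18 = 0.66667
  sports: TP=7, FP=1+1+0+1=3, FN=0+1+3+1=5 → 14/22 = 0.63636
  business: TP=5, FP=0+2+3+0=5, FN=0+0+0+0=0 → 10/15 = 0.66667
  politics: TP=15, FP=1+2+1+0=4, FN=0+0+1+0=1 → 30/35 = 0.85714
Weighted-F1 score = Σ (supportᵢ/N)·F1 scoreᵢ with N=55: (11/55)·0.90000 + (11/55)·0.66667 + (12/55)·0.63636 + (5/55)·0.66667 + (16/55)·0.85714 = 0.7621

0.7621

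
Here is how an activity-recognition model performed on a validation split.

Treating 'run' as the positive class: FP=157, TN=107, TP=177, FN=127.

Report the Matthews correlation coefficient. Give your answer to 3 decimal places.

MCC = (TP·TN − FP·FN) / √((TP+FP)(TP+FN)(TN+FP)(TN+FN))
Numerator = 177·107 − 157·127 = -1000
Denominator = √(334·304·264·234) = √6272487936 = 79199.0400
MCC = -1000 / 79199.0400 = -0.013

-0.013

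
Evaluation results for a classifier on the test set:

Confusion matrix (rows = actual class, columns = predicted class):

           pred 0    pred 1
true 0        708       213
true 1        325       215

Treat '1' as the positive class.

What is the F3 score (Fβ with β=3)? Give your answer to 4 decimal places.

Fβ = (1+β²)·TP / ((1+β²)·TP + β²·FN + FP), with β²=9
= 10·215 / (10·215 + 9·325 + 213) = 0.4066

0.4066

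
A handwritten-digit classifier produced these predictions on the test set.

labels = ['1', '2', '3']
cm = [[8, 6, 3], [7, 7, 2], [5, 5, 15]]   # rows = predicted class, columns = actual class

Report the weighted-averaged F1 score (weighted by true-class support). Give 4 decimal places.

0.5068

Per-class F1 score (2·TP/(2·TP+FP+FN)):
  1: TP=8, FP=6+3=9, FN=7+5=12 → 16/37 = 0.43243
  2: TP=7, FP=7+2=9, FN=6+5=11 → 14/34 = 0.41176
  3: TP=15, FP=5+5=10, FN=3+2=5 → 30/45 = 0.66667
Weighted-F1 score = Σ (supportᵢ/N)·F1 scoreᵢ with N=58: (20/58)·0.43243 + (18/58)·0.41176 + (20/58)·0.66667 = 0.5068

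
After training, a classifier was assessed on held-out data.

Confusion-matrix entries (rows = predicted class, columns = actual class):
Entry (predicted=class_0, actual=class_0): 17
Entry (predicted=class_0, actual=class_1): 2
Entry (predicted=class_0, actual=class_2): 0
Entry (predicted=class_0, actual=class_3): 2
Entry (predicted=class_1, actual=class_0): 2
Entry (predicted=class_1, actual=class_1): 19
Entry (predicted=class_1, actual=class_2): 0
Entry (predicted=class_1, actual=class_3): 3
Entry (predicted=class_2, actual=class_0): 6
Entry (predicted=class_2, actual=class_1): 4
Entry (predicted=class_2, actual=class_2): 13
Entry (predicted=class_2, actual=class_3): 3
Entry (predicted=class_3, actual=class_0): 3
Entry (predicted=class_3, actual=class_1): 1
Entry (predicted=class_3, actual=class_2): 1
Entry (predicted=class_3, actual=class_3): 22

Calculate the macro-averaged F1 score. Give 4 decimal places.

0.7190

Per-class F1 score (2·TP/(2·TP+FP+FN)):
  class_0: TP=17, FP=2+0+2=4, FN=2+6+3=11 → 34/49 = 0.69388
  class_1: TP=19, FP=2+0+3=5, FN=2+4+1=7 → 38/50 = 0.76000
  class_2: TP=13, FP=6+4+3=13, FN=0+0+1=1 → 26/40 = 0.65000
  class_3: TP=22, FP=3+1+1=5, FN=2+3+3=8 → 44/57 = 0.77193
Macro-F1 score = mean = (0.69388 + 0.76000 + 0.65000 + 0.77193) / 4 = 0.7190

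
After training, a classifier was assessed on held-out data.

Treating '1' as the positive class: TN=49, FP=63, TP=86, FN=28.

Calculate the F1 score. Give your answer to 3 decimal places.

Precision = TP/(TP+FP) = 86/149 = 0.5772
Recall = TP/(TP+FN) = 86/114 = 0.7544
F1 = 2·TP/(2·TP+FP+FN) = 172/263 = 0.654

0.654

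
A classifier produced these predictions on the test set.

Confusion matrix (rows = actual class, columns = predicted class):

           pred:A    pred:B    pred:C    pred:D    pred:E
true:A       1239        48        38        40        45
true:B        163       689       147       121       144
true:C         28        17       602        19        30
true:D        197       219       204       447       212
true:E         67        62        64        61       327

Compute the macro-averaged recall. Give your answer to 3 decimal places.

Per-class recall (TP/(TP+FN)):
  A: TP=1239, FN=48+38+40+45=171 → 1239/1410 = 0.8787
  B: TP=689, FN=163+147+121+144=575 → 689/1264 = 0.5451
  C: TP=602, FN=28+17+19+30=94 → 602/696 = 0.8649
  D: TP=447, FN=197+219+204+212=832 → 447/1279 = 0.3495
  E: TP=327, FN=67+62+64+61=254 → 327/581 = 0.5628
Macro-recall = mean = (0.8787 + 0.5451 + 0.8649 + 0.3495 + 0.5628) / 5 = 0.640

0.640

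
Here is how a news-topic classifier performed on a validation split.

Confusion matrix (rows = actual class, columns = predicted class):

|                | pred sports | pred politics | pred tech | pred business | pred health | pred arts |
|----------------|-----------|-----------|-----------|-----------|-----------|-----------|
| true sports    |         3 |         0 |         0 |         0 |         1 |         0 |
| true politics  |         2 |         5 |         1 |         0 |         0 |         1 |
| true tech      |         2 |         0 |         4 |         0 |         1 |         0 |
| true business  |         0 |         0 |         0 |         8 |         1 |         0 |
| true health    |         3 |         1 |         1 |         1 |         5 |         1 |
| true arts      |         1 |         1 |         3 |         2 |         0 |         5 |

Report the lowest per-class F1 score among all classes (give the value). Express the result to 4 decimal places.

0.4000

Per-class F1 score (2·TP/(2·TP+FP+FN)):
  sports: TP=3, FP=2+2+0+3+1=8, FN=0+0+0+1+0=1 → 6/15 = 0.40000
  politics: TP=5, FP=0+0+0+1+1=2, FN=2+1+0+0+1=4 → 10/16 = 0.62500
  tech: TP=4, FP=0+1+0+1+3=5, FN=2+0+0+1+0=3 → 8/16 = 0.50000
  business: TP=8, FP=0+0+0+1+2=3, FN=0+0+0+1+0=1 → 16/20 = 0.80000
  health: TP=5, FP=1+0+1+1+0=3, FN=3+1+1+1+1=7 → 10/20 = 0.50000
  arts: TP=5, FP=0+1+0+0+1=2, FN=1+1+3+2+0=7 → 10/19 = 0.52632
Lowest is class 'sports' with F1 score = 0.4000.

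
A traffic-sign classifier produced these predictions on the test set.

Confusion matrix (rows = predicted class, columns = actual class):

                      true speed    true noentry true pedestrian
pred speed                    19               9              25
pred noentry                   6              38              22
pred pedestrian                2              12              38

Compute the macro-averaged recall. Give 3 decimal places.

Per-class recall (TP/(TP+FN)):
  speed: TP=19, FN=6+2=8 → 19/27 = 0.7037
  noentry: TP=38, FN=9+12=21 → 38/59 = 0.6441
  pedestrian: TP=38, FN=25+22=47 → 38/85 = 0.4471
Macro-recall = mean = (0.7037 + 0.6441 + 0.4471) / 3 = 0.598

0.598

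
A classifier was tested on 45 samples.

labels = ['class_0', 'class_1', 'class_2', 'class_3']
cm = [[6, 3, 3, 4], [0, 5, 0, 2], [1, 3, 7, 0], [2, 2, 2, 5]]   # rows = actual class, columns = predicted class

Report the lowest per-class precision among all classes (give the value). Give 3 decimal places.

0.385

Per-class precision (TP/(TP+FP)):
  class_0: TP=6, FP=0+1+2=3 → 6/9 = 0.6667
  class_1: TP=5, FP=3+3+2=8 → 5/13 = 0.3846
  class_2: TP=7, FP=3+0+2=5 → 7/12 = 0.5833
  class_3: TP=5, FP=4+2+0=6 → 5/11 = 0.4545
Lowest is class 'class_1' with precision = 0.385.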